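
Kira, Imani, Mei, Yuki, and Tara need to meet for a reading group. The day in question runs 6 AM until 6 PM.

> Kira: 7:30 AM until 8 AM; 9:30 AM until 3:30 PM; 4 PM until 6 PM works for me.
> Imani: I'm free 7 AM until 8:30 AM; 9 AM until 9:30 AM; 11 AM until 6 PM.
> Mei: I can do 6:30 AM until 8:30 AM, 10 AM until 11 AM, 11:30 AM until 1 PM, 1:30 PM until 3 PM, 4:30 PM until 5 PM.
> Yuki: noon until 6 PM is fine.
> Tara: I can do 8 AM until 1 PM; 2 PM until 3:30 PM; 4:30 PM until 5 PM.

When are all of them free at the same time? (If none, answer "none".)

12:00-13:00, 14:00-15:00, 16:30-17:00

Kira ∩ Imani: 07:30-08:00, 11:00-15:30, 16:00-18:00.
Kira ∩ Imani ∩ Mei: 07:30-08:00, 11:30-13:00, 13:30-15:00, 16:30-17:00.
Kira ∩ Imani ∩ Mei ∩ Yuki: 12:00-13:00, 13:30-15:00, 16:30-17:00.
Kira ∩ Imani ∩ Mei ∩ Yuki ∩ Tara: 12:00-13:00, 14:00-15:00, 16:30-17:00.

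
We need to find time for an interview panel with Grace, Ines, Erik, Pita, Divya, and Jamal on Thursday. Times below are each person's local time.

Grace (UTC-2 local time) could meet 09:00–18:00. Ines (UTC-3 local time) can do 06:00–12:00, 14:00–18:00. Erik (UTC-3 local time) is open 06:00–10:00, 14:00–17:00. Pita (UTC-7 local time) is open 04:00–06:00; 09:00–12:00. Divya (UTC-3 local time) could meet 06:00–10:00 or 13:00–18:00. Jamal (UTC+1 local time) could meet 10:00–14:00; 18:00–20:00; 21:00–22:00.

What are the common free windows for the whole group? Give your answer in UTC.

Grace in UTC: 11:00-20:00 (add 2h to convert from UTC-2).
Ines in UTC: 09:00-15:00, 17:00-21:00 (add 3h to convert from UTC-3).
Erik in UTC: 09:00-13:00, 17:00-20:00 (add 3h to convert from UTC-3).
Pita in UTC: 11:00-13:00, 16:00-19:00 (add 7h to convert from UTC-7).
Divya in UTC: 09:00-13:00, 16:00-21:00 (add 3h to convert from UTC-3).
Jamal in UTC: 09:00-13:00, 17:00-19:00, 20:00-21:00 (subtract 1h to convert from UTC+1).
Grace ∩ Ines: 11:00-15:00, 17:00-20:00.
Grace ∩ Ines ∩ Erik: 11:00-13:00, 17:00-20:00.
Grace ∩ Ines ∩ Erik ∩ Pita: 11:00-13:00, 17:00-19:00.
Grace ∩ Ines ∩ Erik ∩ Pita ∩ Divya: 11:00-13:00, 17:00-19:00.
Grace ∩ Ines ∩ Erik ∩ Pita ∩ Divya ∩ Jamal: 11:00-13:00, 17:00-19:00.
Those are the intersection windows.

11:00-13:00, 17:00-19:00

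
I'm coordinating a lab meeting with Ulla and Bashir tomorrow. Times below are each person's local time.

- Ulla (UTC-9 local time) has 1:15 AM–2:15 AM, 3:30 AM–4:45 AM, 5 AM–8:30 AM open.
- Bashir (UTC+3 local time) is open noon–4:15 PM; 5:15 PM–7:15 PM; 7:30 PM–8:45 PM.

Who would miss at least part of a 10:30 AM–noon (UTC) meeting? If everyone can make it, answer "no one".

Ulla in UTC: 10:15-11:15, 12:30-13:45, 14:00-17:30 (add 9h to convert from UTC-9).
Bashir in UTC: 09:00-13:15, 14:15-16:15, 16:30-17:45 (subtract 3h to convert from UTC+3).
Ulla: not fully free for 10:30-12:00. Bashir: free for 10:30-12:00.

Ulla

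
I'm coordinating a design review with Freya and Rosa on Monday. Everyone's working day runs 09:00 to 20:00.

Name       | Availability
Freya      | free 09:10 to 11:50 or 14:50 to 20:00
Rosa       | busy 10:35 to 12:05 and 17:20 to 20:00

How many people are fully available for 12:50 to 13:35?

1

Freya free: 09:10-11:50, 14:50-20:00.
Rosa free: 09:00-10:35, 12:05-17:20 (invert busy blocks within the working day).
Rosa can make the full 12:50-13:35 slot — that's 1.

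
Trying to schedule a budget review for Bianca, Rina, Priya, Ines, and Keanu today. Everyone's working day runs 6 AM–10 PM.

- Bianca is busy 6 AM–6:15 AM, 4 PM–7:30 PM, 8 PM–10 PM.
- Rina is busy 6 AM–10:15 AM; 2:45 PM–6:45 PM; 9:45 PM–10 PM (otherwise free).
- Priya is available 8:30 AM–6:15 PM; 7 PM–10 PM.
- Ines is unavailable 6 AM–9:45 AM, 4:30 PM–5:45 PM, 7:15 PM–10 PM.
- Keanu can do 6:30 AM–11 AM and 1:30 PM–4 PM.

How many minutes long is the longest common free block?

Bianca free: 06:15-16:00, 19:30-20:00 (invert busy blocks within the working day).
Rina free: 10:15-14:45, 18:45-21:45 (invert busy blocks within the working day).
Priya free: 08:30-18:15, 19:00-22:00.
Ines free: 09:45-16:30, 17:45-19:15 (invert busy blocks within the working day).
Keanu free: 06:30-11:00, 13:30-16:00.
Bianca ∩ Rina: 10:15-14:45, 19:30-20:00.
Bianca ∩ Rina ∩ Priya: 10:15-14:45, 19:30-20:00.
Bianca ∩ Rina ∩ Priya ∩ Ines: 10:15-14:45.
Bianca ∩ Rina ∩ Priya ∩ Ines ∩ Keanu: 10:15-11:00, 13:30-14:45.
The longest is 13:30-14:45 at 75 minutes.

75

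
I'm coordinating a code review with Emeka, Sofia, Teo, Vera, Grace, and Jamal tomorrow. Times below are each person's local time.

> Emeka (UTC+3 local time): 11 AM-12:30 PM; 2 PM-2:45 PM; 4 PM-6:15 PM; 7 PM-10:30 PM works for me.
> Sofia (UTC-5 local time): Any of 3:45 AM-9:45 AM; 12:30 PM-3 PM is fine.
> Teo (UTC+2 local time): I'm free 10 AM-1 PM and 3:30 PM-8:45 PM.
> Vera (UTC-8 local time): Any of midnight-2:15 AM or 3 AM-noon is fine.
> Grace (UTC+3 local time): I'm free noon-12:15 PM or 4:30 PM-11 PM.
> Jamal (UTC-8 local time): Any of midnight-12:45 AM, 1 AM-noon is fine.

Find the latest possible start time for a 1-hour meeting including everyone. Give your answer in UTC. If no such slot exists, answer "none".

17:45

Emeka in UTC: 08:00-09:30, 11:00-11:45, 13:00-15:15, 16:00-19:30 (subtract 3h to convert from UTC+3).
Sofia in UTC: 08:45-14:45, 17:30-20:00 (add 5h to convert from UTC-5).
Teo in UTC: 08:00-11:00, 13:30-18:45 (subtract 2h to convert from UTC+2).
Vera in UTC: 08:00-10:15, 11:00-20:00 (add 8h to convert from UTC-8).
Grace in UTC: 09:00-09:15, 13:30-20:00 (subtract 3h to convert from UTC+3).
Jamal in UTC: 08:00-08:45, 09:00-20:00 (add 8h to convert from UTC-8).
Emeka ∩ Sofia: 08:45-09:30, 11:00-11:45, 13:00-14:45, 17:30-19:30.
Emeka ∩ Sofia ∩ Teo: 08:45-09:30, 13:30-14:45, 17:30-18:45.
Emeka ∩ Sofia ∩ Teo ∩ Vera: 08:45-09:30, 13:30-14:45, 17:30-18:45.
Emeka ∩ Sofia ∩ Teo ∩ Vera ∩ Grace: 09:00-09:15, 13:30-14:45, 17:30-18:45.
Emeka ∩ Sofia ∩ Teo ∩ Vera ∩ Grace ∩ Jamal: 09:00-09:15, 13:30-14:45, 17:30-18:45.
Those are the intersection windows.
The last common window of at least 60 minutes is 17:30-18:45; a 60-minute meeting can start as late as 17:45 and still end by 18:45.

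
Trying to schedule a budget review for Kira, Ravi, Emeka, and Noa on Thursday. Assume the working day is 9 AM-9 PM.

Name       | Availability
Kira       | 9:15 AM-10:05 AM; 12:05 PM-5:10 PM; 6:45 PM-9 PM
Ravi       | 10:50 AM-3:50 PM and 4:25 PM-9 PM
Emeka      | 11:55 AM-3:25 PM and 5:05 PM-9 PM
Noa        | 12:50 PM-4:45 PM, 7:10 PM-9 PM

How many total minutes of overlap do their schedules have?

Kira ∩ Ravi: 12:05-15:50, 16:25-17:10, 18:45-21:00.
Kira ∩ Ravi ∩ Emeka: 12:05-15:25, 17:05-17:10, 18:45-21:00.
Kira ∩ Ravi ∩ Emeka ∩ Noa: 12:50-15:25, 19:10-21:00.
So the common availability across everyone is 12:50-15:25, 19:10-21:00.
Summing the common windows: 155 + 110 = 265 minutes.

265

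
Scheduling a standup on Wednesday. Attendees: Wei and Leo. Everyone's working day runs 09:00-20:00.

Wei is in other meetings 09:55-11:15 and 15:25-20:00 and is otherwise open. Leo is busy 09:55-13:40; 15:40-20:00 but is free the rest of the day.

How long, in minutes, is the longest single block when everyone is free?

105

Wei free: 09:00-09:55, 11:15-15:25 (invert busy blocks within the working day).
Leo free: 09:00-09:55, 13:40-15:40 (invert busy blocks within the working day).
Wei ∩ Leo: 09:00-09:55, 13:40-15:25.
The longest is 13:40-15:25 at 105 minutes.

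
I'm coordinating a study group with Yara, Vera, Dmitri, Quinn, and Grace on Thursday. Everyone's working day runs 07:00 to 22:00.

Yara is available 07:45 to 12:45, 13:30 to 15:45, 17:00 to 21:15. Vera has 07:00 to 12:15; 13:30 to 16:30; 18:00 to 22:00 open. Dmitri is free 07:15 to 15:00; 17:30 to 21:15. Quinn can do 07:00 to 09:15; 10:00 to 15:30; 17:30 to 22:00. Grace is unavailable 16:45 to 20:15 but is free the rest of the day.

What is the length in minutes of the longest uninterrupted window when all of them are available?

Yara free: 07:45-12:45, 13:30-15:45, 17:00-21:15.
Vera free: 07:00-12:15, 13:30-16:30, 18:00-22:00.
Dmitri free: 07:15-15:00, 17:30-21:15.
Quinn free: 07:00-09:15, 10:00-15:30, 17:30-22:00.
Grace free: 07:00-16:45, 20:15-22:00 (invert busy blocks within the working day).
Yara ∩ Vera: 07:45-12:15, 13:30-15:45, 18:00-21:15.
Yara ∩ Vera ∩ Dmitri: 07:45-12:15, 13:30-15:00, 18:00-21:15.
Yara ∩ Vera ∩ Dmitri ∩ Quinn: 07:45-09:15, 10:00-12:15, 13:30-15:00, 18:00-21:15.
Yara ∩ Vera ∩ Dmitri ∩ Quinn ∩ Grace: 07:45-09:15, 10:00-12:15, 13:30-15:00, 20:15-21:15.
So the common availability across everyone is 07:45-09:15, 10:00-12:15, 13:30-15:00, 20:15-21:15.
The longest is 10:00-12:15 at 135 minutes.

135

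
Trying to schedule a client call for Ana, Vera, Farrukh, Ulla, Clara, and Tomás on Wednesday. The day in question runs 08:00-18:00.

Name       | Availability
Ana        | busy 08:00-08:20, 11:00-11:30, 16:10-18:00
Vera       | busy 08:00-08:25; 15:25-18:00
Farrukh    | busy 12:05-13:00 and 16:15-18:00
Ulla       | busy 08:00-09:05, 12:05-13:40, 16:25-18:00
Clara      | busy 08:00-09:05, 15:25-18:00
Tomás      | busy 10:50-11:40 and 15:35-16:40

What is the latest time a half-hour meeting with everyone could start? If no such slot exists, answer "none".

Ana free: 08:20-11:00, 11:30-16:10 (invert busy blocks within the working day).
Vera free: 08:25-15:25 (invert busy blocks within the working day).
Farrukh free: 08:00-12:05, 13:00-16:15 (invert busy blocks within the working day).
Ulla free: 09:05-12:05, 13:40-16:25 (invert busy blocks within the working day).
Clara free: 09:05-15:25 (invert busy blocks within the working day).
Tomás free: 08:00-10:50, 11:40-15:35, 16:40-18:00 (invert busy blocks within the working day).
Ana ∩ Vera: 08:25-11:00, 11:30-15:25.
Ana ∩ Vera ∩ Farrukh: 08:25-11:00, 11:30-12:05, 13:00-15:25.
Ana ∩ Vera ∩ Farrukh ∩ Ulla: 09:05-11:00, 11:30-12:05, 13:40-15:25.
Ana ∩ Vera ∩ Farrukh ∩ Ulla ∩ Clara: 09:05-11:00, 11:30-12:05, 13:40-15:25.
Ana ∩ Vera ∩ Farrukh ∩ Ulla ∩ Clara ∩ Tomás: 09:05-10:50, 11:40-12:05, 13:40-15:25.
The last common window of at least 30 minutes is 13:40-15:25; a 30-minute meeting can start as late as 14:55 and still end by 15:25.

14:55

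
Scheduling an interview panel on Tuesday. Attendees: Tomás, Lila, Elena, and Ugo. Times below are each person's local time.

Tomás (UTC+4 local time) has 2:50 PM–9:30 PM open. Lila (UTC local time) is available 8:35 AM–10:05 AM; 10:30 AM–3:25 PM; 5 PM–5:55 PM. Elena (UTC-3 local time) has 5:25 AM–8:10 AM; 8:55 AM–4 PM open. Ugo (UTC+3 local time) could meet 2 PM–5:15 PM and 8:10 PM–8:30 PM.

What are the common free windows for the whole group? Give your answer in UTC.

Tomás in UTC: 10:50-17:30 (subtract 4h to convert from UTC+4).
Lila in UTC: 08:35-10:05, 10:30-15:25, 17:00-17:55.
Elena in UTC: 08:25-11:10, 11:55-19:00 (add 3h to convert from UTC-3).
Ugo in UTC: 11:00-14:15, 17:10-17:30 (subtract 3h to convert from UTC+3).
Tomás ∩ Lila: 10:50-15:25, 17:00-17:30.
Tomás ∩ Lila ∩ Elena: 10:50-11:10, 11:55-15:25, 17:00-17:30.
Tomás ∩ Lila ∩ Elena ∩ Ugo: 11:00-11:10, 11:55-14:15, 17:10-17:30.
Those are the intersection windows.

11:00-11:10, 11:55-14:15, 17:10-17:30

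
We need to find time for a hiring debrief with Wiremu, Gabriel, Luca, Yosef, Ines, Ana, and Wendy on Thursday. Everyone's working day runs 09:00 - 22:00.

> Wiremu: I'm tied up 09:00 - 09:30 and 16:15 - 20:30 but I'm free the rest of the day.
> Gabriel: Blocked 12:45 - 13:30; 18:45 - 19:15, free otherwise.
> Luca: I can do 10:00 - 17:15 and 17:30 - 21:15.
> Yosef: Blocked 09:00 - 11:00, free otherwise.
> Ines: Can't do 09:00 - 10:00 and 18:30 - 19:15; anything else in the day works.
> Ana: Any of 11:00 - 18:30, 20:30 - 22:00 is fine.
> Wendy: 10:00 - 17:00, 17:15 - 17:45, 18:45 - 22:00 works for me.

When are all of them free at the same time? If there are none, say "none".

Wiremu free: 09:30-16:15, 20:30-22:00 (invert busy blocks within the working day).
Gabriel free: 09:00-12:45, 13:30-18:45, 19:15-22:00 (invert busy blocks within the working day).
Luca free: 10:00-17:15, 17:30-21:15.
Yosef free: 11:00-22:00 (invert busy blocks within the working day).
Ines free: 10:00-18:30, 19:15-22:00 (invert busy blocks within the working day).
Ana free: 11:00-18:30, 20:30-22:00.
Wendy free: 10:00-17:00, 17:15-17:45, 18:45-22:00.
Wiremu ∩ Gabriel: 09:30-12:45, 13:30-16:15, 20:30-22:00.
Wiremu ∩ Gabriel ∩ Luca: 10:00-12:45, 13:30-16:15, 20:30-21:15.
Wiremu ∩ Gabriel ∩ Luca ∩ Yosef: 11:00-12:45, 13:30-16:15, 20:30-21:15.
Wiremu ∩ Gabriel ∩ Luca ∩ Yosef ∩ Ines: 11:00-12:45, 13:30-16:15, 20:30-21:15.
Wiremu ∩ Gabriel ∩ Luca ∩ Yosef ∩ Ines ∩ Ana: 11:00-12:45, 13:30-16:15, 20:30-21:15.
Wiremu ∩ Gabriel ∩ Luca ∩ Yosef ∩ Ines ∩ Ana ∩ Wendy: 11:00-12:45, 13:30-16:15, 20:30-21:15.
So the common availability across everyone is 11:00-12:45, 13:30-16:15, 20:30-21:15.

11:00-12:45, 13:30-16:15, 20:30-21:15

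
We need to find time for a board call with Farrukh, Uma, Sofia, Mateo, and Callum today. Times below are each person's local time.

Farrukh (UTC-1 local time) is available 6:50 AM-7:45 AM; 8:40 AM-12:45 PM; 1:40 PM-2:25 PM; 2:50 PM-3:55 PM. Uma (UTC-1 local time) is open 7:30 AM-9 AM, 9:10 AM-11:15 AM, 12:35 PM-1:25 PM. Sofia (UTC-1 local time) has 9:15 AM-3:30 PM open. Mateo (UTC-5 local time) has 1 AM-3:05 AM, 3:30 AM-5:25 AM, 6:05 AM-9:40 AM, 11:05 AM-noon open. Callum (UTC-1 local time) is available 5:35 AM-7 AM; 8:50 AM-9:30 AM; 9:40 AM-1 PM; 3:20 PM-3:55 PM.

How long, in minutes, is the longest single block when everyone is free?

Farrukh in UTC: 07:50-08:45, 09:40-13:45, 14:40-15:25, 15:50-16:55 (add 1h to convert from UTC-1).
Uma in UTC: 08:30-10:00, 10:10-12:15, 13:35-14:25 (add 1h to convert from UTC-1).
Sofia in UTC: 10:15-16:30 (add 1h to convert from UTC-1).
Mateo in UTC: 06:00-08:05, 08:30-10:25, 11:05-14:40, 16:05-17:00 (add 5h to convert from UTC-5).
Callum in UTC: 06:35-08:00, 09:50-10:30, 10:40-14:00, 16:20-16:55 (add 1h to convert from UTC-1).
Farrukh ∩ Uma: 08:30-08:45, 09:40-10:00, 10:10-12:15, 13:35-13:45.
Farrukh ∩ Uma ∩ Sofia: 10:15-12:15, 13:35-13:45.
Farrukh ∩ Uma ∩ Sofia ∩ Mateo: 10:15-10:25, 11:05-12:15, 13:35-13:45.
Farrukh ∩ Uma ∩ Sofia ∩ Mateo ∩ Callum: 10:15-10:25, 11:05-12:15, 13:35-13:45.
Those are the intersection windows.
The longest is 11:05-12:15 at 70 minutes.

70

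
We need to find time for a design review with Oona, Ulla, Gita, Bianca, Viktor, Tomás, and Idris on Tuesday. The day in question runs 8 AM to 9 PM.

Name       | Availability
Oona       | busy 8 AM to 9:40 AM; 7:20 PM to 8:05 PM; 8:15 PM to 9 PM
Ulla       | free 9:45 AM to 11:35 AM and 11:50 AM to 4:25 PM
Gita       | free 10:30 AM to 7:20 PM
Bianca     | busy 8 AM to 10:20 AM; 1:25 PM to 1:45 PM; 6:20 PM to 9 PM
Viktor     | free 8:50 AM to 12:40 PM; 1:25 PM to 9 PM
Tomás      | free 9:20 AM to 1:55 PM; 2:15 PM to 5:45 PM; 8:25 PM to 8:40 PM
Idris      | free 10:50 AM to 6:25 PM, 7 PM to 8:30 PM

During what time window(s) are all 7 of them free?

Oona free: 09:40-19:20, 20:05-20:15 (invert busy blocks within the working day).
Ulla free: 09:45-11:35, 11:50-16:25.
Gita free: 10:30-19:20.
Bianca free: 10:20-13:25, 13:45-18:20 (invert busy blocks within the working day).
Viktor free: 08:50-12:40, 13:25-21:00.
Tomás free: 09:20-13:55, 14:15-17:45, 20:25-20:40.
Idris free: 10:50-18:25, 19:00-20:30.
Oona ∩ Ulla: 09:45-11:35, 11:50-16:25.
Oona ∩ Ulla ∩ Gita: 10:30-11:35, 11:50-16:25.
Oona ∩ Ulla ∩ Gita ∩ Bianca: 10:30-11:35, 11:50-13:25, 13:45-16:25.
Oona ∩ Ulla ∩ Gita ∩ Bianca ∩ Viktor: 10:30-11:35, 11:50-12:40, 13:45-16:25.
Oona ∩ Ulla ∩ Gita ∩ Bianca ∩ Viktor ∩ Tomás: 10:30-11:35, 11:50-12:40, 13:45-13:55, 14:15-16:25.
Oona ∩ Ulla ∩ Gita ∩ Bianca ∩ Viktor ∩ Tomás ∩ Idris: 10:50-11:35, 11:50-12:40, 13:45-13:55, 14:15-16:25.

10:50-11:35, 11:50-12:40, 13:45-13:55, 14:15-16:25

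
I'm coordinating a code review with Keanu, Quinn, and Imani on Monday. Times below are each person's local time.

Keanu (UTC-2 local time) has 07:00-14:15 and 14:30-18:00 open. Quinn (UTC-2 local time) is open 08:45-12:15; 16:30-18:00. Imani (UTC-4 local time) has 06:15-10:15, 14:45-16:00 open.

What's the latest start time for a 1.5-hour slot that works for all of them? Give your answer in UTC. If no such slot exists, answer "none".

Keanu in UTC: 09:00-16:15, 16:30-20:00 (add 2h to convert from UTC-2).
Quinn in UTC: 10:45-14:15, 18:30-20:00 (add 2h to convert from UTC-2).
Imani in UTC: 10:15-14:15, 18:45-20:00 (add 4h to convert from UTC-4).
Keanu ∩ Quinn: 10:45-14:15, 18:30-20:00.
Keanu ∩ Quinn ∩ Imani: 10:45-14:15, 18:45-20:00.
So the common availability across everyone is 10:45-14:15, 18:45-20:00.
The last common window of at least 90 minutes is 10:45-14:15; a 90-minute meeting can start as late as 12:45 and still end by 14:15.

12:45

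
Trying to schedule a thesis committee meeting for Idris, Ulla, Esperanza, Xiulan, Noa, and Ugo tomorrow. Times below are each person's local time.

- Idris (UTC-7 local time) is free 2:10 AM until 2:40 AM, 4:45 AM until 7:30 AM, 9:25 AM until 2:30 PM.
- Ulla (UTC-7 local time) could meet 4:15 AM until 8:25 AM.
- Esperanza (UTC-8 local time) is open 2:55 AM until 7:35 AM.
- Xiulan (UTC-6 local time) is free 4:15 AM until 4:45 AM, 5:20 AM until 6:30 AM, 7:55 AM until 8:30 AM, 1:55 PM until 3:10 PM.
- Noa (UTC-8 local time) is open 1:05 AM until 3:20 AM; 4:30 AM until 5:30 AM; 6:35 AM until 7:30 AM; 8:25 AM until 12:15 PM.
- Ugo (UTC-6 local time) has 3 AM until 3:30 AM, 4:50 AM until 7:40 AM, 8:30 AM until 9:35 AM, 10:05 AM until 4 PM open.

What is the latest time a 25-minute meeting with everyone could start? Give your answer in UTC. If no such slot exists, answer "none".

Idris in UTC: 09:10-09:40, 11:45-14:30, 16:25-21:30 (add 7h to convert from UTC-7).
Ulla in UTC: 11:15-15:25 (add 7h to convert from UTC-7).
Esperanza in UTC: 10:55-15:35 (add 8h to convert from UTC-8).
Xiulan in UTC: 10:15-10:45, 11:20-12:30, 13:55-14:30, 19:55-21:10 (add 6h to convert from UTC-6).
Noa in UTC: 09:05-11:20, 12:30-13:30, 14:35-15:30, 16:25-20:15 (add 8h to convert from UTC-8).
Ugo in UTC: 09:00-09:30, 10:50-13:40, 14:30-15:35, 16:05-22:00 (add 6h to convert from UTC-6).
Idris ∩ Ulla: 11:45-14:30.
Idris ∩ Ulla ∩ Esperanza: 11:45-14:30.
Idris ∩ Ulla ∩ Esperanza ∩ Xiulan: 11:45-12:30, 13:55-14:30.
Idris ∩ Ulla ∩ Esperanza ∩ Xiulan ∩ Noa: ∅.
Idris ∩ Ulla ∩ Esperanza ∩ Xiulan ∩ Noa ∩ Ugo: ∅.
There is no time when everyone is free.
No common window is at least 25 minutes long.

none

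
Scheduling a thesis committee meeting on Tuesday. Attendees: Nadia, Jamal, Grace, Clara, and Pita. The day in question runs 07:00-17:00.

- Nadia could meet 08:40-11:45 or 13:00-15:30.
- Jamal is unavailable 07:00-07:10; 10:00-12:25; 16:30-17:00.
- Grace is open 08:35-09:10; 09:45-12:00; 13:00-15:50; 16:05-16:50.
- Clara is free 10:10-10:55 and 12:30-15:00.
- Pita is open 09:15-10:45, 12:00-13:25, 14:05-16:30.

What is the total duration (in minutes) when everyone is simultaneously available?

Nadia free: 08:40-11:45, 13:00-15:30.
Jamal free: 07:10-10:00, 12:25-16:30 (invert busy blocks within the working day).
Grace free: 08:35-09:10, 09:45-12:00, 13:00-15:50, 16:05-16:50.
Clara free: 10:10-10:55, 12:30-15:00.
Pita free: 09:15-10:45, 12:00-13:25, 14:05-16:30.
Nadia ∩ Jamal: 08:40-10:00, 13:00-15:30.
Nadia ∩ Jamal ∩ Grace: 08:40-09:10, 09:45-10:00, 13:00-15:30.
Nadia ∩ Jamal ∩ Grace ∩ Clara: 13:00-15:00.
Nadia ∩ Jamal ∩ Grace ∩ Clara ∩ Pita: 13:00-13:25, 14:05-15:00.
Summing the common windows: 25 + 55 = 80 minutes.

80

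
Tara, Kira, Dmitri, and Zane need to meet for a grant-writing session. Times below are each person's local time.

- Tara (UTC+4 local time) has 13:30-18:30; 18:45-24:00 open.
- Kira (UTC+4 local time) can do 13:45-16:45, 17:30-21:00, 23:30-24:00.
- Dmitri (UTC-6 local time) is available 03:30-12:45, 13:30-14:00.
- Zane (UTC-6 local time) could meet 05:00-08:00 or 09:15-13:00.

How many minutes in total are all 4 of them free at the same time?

Tara in UTC: 09:30-14:30, 14:45-20:00 (subtract 4h to convert from UTC+4).
Kira in UTC: 09:45-12:45, 13:30-17:00, 19:30-20:00 (subtract 4h to convert from UTC+4).
Dmitri in UTC: 09:30-18:45, 19:30-20:00 (add 6h to convert from UTC-6).
Zane in UTC: 11:00-14:00, 15:15-19:00 (add 6h to convert from UTC-6).
Tara ∩ Kira: 09:45-12:45, 13:30-14:30, 14:45-17:00, 19:30-20:00.
Tara ∩ Kira ∩ Dmitri: 09:45-12:45, 13:30-14:30, 14:45-17:00, 19:30-20:00.
Tara ∩ Kira ∩ Dmitri ∩ Zane: 11:00-12:45, 13:30-14:00, 15:15-17:00.
Summing the common windows: 105 + 30 + 105 = 240 minutes.

240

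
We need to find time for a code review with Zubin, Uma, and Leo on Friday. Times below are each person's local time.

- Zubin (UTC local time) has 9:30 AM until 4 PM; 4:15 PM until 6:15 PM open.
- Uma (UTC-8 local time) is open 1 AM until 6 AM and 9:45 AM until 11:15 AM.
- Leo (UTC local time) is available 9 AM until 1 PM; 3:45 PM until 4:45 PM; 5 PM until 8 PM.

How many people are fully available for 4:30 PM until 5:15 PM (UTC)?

Zubin in UTC: 09:30-16:00, 16:15-18:15.
Uma in UTC: 09:00-14:00, 17:45-19:15 (add 8h to convert from UTC-8).
Leo in UTC: 09:00-13:00, 15:45-16:45, 17:00-20:00.
Zubin can make the full 16:30-17:15 slot — that's 1.

1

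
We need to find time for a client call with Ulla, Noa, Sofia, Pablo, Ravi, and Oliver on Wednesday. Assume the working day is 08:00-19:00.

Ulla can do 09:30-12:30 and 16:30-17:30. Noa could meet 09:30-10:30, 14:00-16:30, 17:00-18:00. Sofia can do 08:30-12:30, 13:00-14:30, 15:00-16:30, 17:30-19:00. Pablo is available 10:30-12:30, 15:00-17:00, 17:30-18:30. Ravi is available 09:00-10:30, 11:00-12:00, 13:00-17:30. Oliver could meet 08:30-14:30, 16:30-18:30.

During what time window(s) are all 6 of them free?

Ulla ∩ Noa: 09:30-10:30, 17:00-17:30.
Ulla ∩ Noa ∩ Sofia: 09:30-10:30.
Ulla ∩ Noa ∩ Sofia ∩ Pablo: ∅.
Ulla ∩ Noa ∩ Sofia ∩ Pablo ∩ Ravi: ∅.
Ulla ∩ Noa ∩ Sofia ∩ Pablo ∩ Ravi ∩ Oliver: ∅.
There is no time when everyone is free.

none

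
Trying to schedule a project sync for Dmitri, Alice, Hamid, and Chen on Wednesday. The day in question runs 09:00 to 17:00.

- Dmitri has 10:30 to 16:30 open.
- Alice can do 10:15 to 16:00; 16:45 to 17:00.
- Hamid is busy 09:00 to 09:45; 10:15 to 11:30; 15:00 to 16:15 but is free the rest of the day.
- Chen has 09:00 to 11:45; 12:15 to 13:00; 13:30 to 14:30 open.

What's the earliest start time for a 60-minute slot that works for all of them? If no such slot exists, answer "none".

13:30

Dmitri free: 10:30-16:30.
Alice free: 10:15-16:00, 16:45-17:00.
Hamid free: 09:45-10:15, 11:30-15:00, 16:15-17:00 (invert busy blocks within the working day).
Chen free: 09:00-11:45, 12:15-13:00, 13:30-14:30.
Dmitri ∩ Alice: 10:30-16:00.
Dmitri ∩ Alice ∩ Hamid: 11:30-15:00.
Dmitri ∩ Alice ∩ Hamid ∩ Chen: 11:30-11:45, 12:15-13:00, 13:30-14:30.
Those are the intersection windows.
The first common window of at least 60 minutes is 13:30-14:30, so the earliest start is 13:30.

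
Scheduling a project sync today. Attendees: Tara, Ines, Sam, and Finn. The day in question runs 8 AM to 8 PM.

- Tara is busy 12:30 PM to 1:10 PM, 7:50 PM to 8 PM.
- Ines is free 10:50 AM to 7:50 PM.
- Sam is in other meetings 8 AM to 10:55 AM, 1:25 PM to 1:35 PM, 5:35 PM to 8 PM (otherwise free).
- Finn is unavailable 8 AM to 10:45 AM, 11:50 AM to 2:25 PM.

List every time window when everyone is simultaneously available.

Tara free: 08:00-12:30, 13:10-19:50 (invert busy blocks within the working day).
Ines free: 10:50-19:50.
Sam free: 10:55-13:25, 13:35-17:35 (invert busy blocks within the working day).
Finn free: 10:45-11:50, 14:25-20:00 (invert busy blocks within the working day).
Tara ∩ Ines: 10:50-12:30, 13:10-19:50.
Tara ∩ Ines ∩ Sam: 10:55-12:30, 13:10-13:25, 13:35-17:35.
Tara ∩ Ines ∩ Sam ∩ Finn: 10:55-11:50, 14:25-17:35.

10:55-11:50, 14:25-17:35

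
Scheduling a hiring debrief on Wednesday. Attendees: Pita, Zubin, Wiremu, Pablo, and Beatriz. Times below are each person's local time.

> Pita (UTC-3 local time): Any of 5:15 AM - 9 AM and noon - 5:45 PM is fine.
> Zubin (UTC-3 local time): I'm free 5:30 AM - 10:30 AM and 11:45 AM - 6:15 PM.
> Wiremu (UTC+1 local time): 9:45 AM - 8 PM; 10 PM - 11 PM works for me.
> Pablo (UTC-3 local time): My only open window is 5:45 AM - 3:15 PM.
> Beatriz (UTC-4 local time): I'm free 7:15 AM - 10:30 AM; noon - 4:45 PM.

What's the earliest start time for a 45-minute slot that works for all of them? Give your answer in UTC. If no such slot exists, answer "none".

Pita in UTC: 08:15-12:00, 15:00-20:45 (add 3h to convert from UTC-3).
Zubin in UTC: 08:30-13:30, 14:45-21:15 (add 3h to convert from UTC-3).
Wiremu in UTC: 08:45-19:00, 21:00-22:00 (subtract 1h to convert from UTC+1).
Pablo in UTC: 08:45-18:15 (add 3h to convert from UTC-3).
Beatriz in UTC: 11:15-14:30, 16:00-20:45 (add 4h to convert from UTC-4).
Pita ∩ Zubin: 08:30-12:00, 15:00-20:45.
Pita ∩ Zubin ∩ Wiremu: 08:45-12:00, 15:00-19:00.
Pita ∩ Zubin ∩ Wiremu ∩ Pablo: 08:45-12:00, 15:00-18:15.
Pita ∩ Zubin ∩ Wiremu ∩ Pablo ∩ Beatriz: 11:15-12:00, 16:00-18:15.
The first common window of at least 45 minutes is 11:15-12:00, so the earliest start is 11:15.

11:15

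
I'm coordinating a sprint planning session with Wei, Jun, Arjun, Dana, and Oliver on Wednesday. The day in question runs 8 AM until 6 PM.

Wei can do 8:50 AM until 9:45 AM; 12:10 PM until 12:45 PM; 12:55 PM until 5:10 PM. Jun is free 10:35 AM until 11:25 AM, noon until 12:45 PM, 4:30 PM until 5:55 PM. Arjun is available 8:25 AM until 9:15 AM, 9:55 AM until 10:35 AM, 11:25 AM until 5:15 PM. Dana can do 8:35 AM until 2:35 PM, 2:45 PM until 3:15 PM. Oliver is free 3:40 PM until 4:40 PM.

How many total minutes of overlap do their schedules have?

Wei ∩ Jun: 12:10-12:45, 16:30-17:10.
Wei ∩ Jun ∩ Arjun: 12:10-12:45, 16:30-17:10.
Wei ∩ Jun ∩ Arjun ∩ Dana: 12:10-12:45.
Wei ∩ Jun ∩ Arjun ∩ Dana ∩ Oliver: ∅.
There is no time when everyone is free.
There is no common window, so the total is 0 minutes.

0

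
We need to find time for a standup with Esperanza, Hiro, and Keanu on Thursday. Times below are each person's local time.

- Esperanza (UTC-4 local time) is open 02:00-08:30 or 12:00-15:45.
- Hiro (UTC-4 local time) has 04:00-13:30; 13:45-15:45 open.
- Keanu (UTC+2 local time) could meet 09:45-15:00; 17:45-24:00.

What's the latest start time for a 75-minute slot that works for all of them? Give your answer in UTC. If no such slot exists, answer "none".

Esperanza in UTC: 06:00-12:30, 16:00-19:45 (add 4h to convert from UTC-4).
Hiro in UTC: 08:00-17:30, 17:45-19:45 (add 4h to convert from UTC-4).
Keanu in UTC: 07:45-13:00, 15:45-22:00 (subtract 2h to convert from UTC+2).
Esperanza ∩ Hiro: 08:00-12:30, 16:00-17:30, 17:45-19:45.
Esperanza ∩ Hiro ∩ Keanu: 08:00-12:30, 16:00-17:30, 17:45-19:45.
The last common window of at least 75 minutes is 17:45-19:45; a 75-minute meeting can start as late as 18:30 and still end by 19:45.

18:30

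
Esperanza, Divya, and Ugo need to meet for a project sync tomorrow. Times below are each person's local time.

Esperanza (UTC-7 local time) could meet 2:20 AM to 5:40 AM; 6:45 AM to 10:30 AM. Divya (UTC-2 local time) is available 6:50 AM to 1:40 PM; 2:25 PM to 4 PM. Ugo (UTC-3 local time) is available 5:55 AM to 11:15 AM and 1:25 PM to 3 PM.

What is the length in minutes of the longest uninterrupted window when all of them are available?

200

Esperanza in UTC: 09:20-12:40, 13:45-17:30 (add 7h to convert from UTC-7).
Divya in UTC: 08:50-15:40, 16:25-18:00 (add 2h to convert from UTC-2).
Ugo in UTC: 08:55-14:15, 16:25-18:00 (add 3h to convert from UTC-3).
Esperanza ∩ Divya: 09:20-12:40, 13:45-15:40, 16:25-17:30.
Esperanza ∩ Divya ∩ Ugo: 09:20-12:40, 13:45-14:15, 16:25-17:30.
So the common availability across everyone is 09:20-12:40, 13:45-14:15, 16:25-17:30.
The longest is 09:20-12:40 at 200 minutes.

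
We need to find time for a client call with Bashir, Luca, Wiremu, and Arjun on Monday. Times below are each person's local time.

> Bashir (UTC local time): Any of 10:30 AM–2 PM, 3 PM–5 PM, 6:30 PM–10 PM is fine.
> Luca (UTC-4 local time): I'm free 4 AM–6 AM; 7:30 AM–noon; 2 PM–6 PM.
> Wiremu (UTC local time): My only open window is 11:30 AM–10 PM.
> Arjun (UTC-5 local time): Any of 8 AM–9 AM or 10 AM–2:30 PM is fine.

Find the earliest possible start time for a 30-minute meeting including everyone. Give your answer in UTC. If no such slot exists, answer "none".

Bashir in UTC: 10:30-14:00, 15:00-17:00, 18:30-22:00.
Luca in UTC: 08:00-10:00, 11:30-16:00, 18:00-22:00 (add 4h to convert from UTC-4).
Wiremu in UTC: 11:30-22:00.
Arjun in UTC: 13:00-14:00, 15:00-19:30 (add 5h to convert from UTC-5).
Bashir ∩ Luca: 11:30-14:00, 15:00-16:00, 18:30-22:00.
Bashir ∩ Luca ∩ Wiremu: 11:30-14:00, 15:00-16:00, 18:30-22:00.
Bashir ∩ Luca ∩ Wiremu ∩ Arjun: 13:00-14:00, 15:00-16:00, 18:30-19:30.
The first common window of at least 30 minutes is 13:00-14:00, so the earliest start is 13:00.

13:00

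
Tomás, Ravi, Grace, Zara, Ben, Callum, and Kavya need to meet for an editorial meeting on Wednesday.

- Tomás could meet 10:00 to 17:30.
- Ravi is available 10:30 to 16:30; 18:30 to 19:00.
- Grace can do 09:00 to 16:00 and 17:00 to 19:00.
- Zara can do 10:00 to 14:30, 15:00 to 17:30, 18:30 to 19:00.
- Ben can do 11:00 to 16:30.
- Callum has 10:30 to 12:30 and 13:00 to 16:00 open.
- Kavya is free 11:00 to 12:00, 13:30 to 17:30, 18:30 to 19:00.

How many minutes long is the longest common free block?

60

Tomás ∩ Ravi: 10:30-16:30.
Tomás ∩ Ravi ∩ Grace: 10:30-16:00.
Tomás ∩ Ravi ∩ Grace ∩ Zara: 10:30-14:30, 15:00-16:00.
Tomás ∩ Ravi ∩ Grace ∩ Zara ∩ Ben: 11:00-14:30, 15:00-16:00.
Tomás ∩ Ravi ∩ Grace ∩ Zara ∩ Ben ∩ Callum: 11:00-12:30, 13:00-14:30, 15:00-16:00.
Tomás ∩ Ravi ∩ Grace ∩ Zara ∩ Ben ∩ Callum ∩ Kavya: 11:00-12:00, 13:30-14:30, 15:00-16:00.
Those are the intersection windows.
The longest is 11:00-12:00 at 60 minutes.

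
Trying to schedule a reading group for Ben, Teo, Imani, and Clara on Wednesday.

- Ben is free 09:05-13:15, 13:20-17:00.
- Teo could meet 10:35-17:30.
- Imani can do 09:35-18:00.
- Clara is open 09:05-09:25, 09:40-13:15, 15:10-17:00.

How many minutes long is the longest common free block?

Ben ∩ Teo: 10:35-13:15, 13:20-17:00.
Ben ∩ Teo ∩ Imani: 10:35-13:15, 13:20-17:00.
Ben ∩ Teo ∩ Imani ∩ Clara: 10:35-13:15, 15:10-17:00.
Those are the intersection windows.
The longest is 10:35-13:15 at 160 minutes.

160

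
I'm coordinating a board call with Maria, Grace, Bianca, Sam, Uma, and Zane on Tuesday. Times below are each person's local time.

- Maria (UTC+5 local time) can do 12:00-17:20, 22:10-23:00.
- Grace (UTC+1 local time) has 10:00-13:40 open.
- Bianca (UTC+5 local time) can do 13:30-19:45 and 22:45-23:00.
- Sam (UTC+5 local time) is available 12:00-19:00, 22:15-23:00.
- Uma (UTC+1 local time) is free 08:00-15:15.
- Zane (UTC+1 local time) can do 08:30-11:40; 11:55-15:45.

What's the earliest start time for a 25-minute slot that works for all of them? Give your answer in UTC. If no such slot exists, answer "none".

09:00

Maria in UTC: 07:00-12:20, 17:10-18:00 (subtract 5h to convert from UTC+5).
Grace in UTC: 09:00-12:40 (subtract 1h to convert from UTC+1).
Bianca in UTC: 08:30-14:45, 17:45-18:00 (subtract 5h to convert from UTC+5).
Sam in UTC: 07:00-14:00, 17:15-18:00 (subtract 5h to convert from UTC+5).
Uma in UTC: 07:00-14:15 (subtract 1h to convert from UTC+1).
Zane in UTC: 07:30-10:40, 10:55-14:45 (subtract 1h to convert from UTC+1).
Maria ∩ Grace: 09:00-12:20.
Maria ∩ Grace ∩ Bianca: 09:00-12:20.
Maria ∩ Grace ∩ Bianca ∩ Sam: 09:00-12:20.
Maria ∩ Grace ∩ Bianca ∩ Sam ∩ Uma: 09:00-12:20.
Maria ∩ Grace ∩ Bianca ∩ Sam ∩ Uma ∩ Zane: 09:00-10:40, 10:55-12:20.
So the common availability across everyone is 09:00-10:40, 10:55-12:20.
The first common window of at least 25 minutes is 09:00-10:40, so the earliest start is 09:00.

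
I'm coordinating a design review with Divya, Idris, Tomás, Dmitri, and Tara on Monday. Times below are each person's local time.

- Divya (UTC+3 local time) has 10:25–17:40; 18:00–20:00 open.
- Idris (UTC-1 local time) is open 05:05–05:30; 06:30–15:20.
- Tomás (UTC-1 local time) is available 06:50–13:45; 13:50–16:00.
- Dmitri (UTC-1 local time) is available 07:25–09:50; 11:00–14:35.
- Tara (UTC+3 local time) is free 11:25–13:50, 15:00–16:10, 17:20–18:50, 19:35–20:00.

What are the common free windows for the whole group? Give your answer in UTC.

Divya in UTC: 07:25-14:40, 15:00-17:00 (subtract 3h to convert from UTC+3).
Idris in UTC: 06:05-06:30, 07:30-16:20 (add 1h to convert from UTC-1).
Tomás in UTC: 07:50-14:45, 14:50-17:00 (add 1h to convert from UTC-1).
Dmitri in UTC: 08:25-10:50, 12:00-15:35 (add 1h to convert from UTC-1).
Tara in UTC: 08:25-10:50, 12:00-13:10, 14:20-15:50, 16:35-17:00 (subtract 3h to convert from UTC+3).
Divya ∩ Idris: 07:30-14:40, 15:00-16:20.
Divya ∩ Idris ∩ Tomás: 07:50-14:40, 15:00-16:20.
Divya ∩ Idris ∩ Tomás ∩ Dmitri: 08:25-10:50, 12:00-14:40, 15:00-15:35.
Divya ∩ Idris ∩ Tomás ∩ Dmitri ∩ Tara: 08:25-10:50, 12:00-13:10, 14:20-14:40, 15:00-15:35.

08:25-10:50, 12:00-13:10, 14:20-14:40, 15:00-15:35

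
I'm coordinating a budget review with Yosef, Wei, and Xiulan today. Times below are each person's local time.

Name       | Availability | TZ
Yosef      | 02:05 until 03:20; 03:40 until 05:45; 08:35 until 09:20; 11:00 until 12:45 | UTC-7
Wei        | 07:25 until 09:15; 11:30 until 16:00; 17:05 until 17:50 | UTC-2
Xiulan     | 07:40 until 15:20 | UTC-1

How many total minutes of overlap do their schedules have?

135

Yosef in UTC: 09:05-10:20, 10:40-12:45, 15:35-16:20, 18:00-19:45 (add 7h to convert from UTC-7).
Wei in UTC: 09:25-11:15, 13:30-18:00, 19:05-19:50 (add 2h to convert from UTC-2).
Xiulan in UTC: 08:40-16:20 (add 1h to convert from UTC-1).
Yosef ∩ Wei: 09:25-10:20, 10:40-11:15, 15:35-16:20, 19:05-19:45.
Yosef ∩ Wei ∩ Xiulan: 09:25-10:20, 10:40-11:15, 15:35-16:20.
Summing the common windows: 55 + 35 + 45 = 135 minutes.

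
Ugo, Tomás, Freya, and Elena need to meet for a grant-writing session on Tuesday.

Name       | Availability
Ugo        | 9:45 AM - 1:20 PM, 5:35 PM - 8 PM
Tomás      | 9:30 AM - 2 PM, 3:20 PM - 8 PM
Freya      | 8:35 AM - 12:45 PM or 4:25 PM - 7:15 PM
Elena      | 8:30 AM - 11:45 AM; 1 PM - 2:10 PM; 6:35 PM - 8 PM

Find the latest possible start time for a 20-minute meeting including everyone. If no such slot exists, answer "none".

18:55

Ugo ∩ Tomás: 09:45-13:20, 17:35-20:00.
Ugo ∩ Tomás ∩ Freya: 09:45-12:45, 17:35-19:15.
Ugo ∩ Tomás ∩ Freya ∩ Elena: 09:45-11:45, 18:35-19:15.
The last common window of at least 20 minutes is 18:35-19:15; a 20-minute meeting can start as late as 18:55 and still end by 19:15.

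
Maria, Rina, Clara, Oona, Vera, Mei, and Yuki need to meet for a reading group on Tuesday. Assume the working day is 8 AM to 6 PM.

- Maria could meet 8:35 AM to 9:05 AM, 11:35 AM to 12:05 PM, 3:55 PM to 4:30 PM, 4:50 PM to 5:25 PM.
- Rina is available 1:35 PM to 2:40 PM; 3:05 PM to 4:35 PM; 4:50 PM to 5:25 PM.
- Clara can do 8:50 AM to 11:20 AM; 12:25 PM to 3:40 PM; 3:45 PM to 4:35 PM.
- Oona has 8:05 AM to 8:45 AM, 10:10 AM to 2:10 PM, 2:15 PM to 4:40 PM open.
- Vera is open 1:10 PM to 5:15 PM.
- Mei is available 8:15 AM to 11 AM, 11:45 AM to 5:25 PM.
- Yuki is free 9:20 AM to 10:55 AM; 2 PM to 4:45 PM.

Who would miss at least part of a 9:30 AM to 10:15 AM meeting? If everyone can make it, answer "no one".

Maria, Oona, Rina, Vera

Maria: not fully free for 09:30-10:15. Rina: not fully free for 09:30-10:15. Clara: free for 09:30-10:15. Oona: not fully free for 09:30-10:15. Vera: not fully free for 09:30-10:15. Mei: free for 09:30-10:15. Yuki: free for 09:30-10:15.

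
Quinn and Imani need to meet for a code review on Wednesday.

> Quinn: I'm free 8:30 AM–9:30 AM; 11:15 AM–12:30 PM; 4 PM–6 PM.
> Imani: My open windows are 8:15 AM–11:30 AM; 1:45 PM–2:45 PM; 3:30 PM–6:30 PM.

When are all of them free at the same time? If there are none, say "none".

08:30-09:30, 11:15-11:30, 16:00-18:00

Quinn ∩ Imani: 08:30-09:30, 11:15-11:30, 16:00-18:00.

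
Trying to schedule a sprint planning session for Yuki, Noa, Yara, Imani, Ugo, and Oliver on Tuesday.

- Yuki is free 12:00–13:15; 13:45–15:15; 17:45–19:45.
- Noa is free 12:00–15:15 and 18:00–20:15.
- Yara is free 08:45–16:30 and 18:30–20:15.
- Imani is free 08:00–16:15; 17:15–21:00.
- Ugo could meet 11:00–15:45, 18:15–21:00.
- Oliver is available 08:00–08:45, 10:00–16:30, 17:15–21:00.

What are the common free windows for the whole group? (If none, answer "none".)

12:00-13:15, 13:45-15:15, 18:30-19:45

Yuki ∩ Noa: 12:00-13:15, 13:45-15:15, 18:00-19:45.
Yuki ∩ Noa ∩ Yara: 12:00-13:15, 13:45-15:15, 18:30-19:45.
Yuki ∩ Noa ∩ Yara ∩ Imani: 12:00-13:15, 13:45-15:15, 18:30-19:45.
Yuki ∩ Noa ∩ Yara ∩ Imani ∩ Ugo: 12:00-13:15, 13:45-15:15, 18:30-19:45.
Yuki ∩ Noa ∩ Yara ∩ Imani ∩ Ugo ∩ Oliver: 12:00-13:15, 13:45-15:15, 18:30-19:45.
Those are the intersection windows.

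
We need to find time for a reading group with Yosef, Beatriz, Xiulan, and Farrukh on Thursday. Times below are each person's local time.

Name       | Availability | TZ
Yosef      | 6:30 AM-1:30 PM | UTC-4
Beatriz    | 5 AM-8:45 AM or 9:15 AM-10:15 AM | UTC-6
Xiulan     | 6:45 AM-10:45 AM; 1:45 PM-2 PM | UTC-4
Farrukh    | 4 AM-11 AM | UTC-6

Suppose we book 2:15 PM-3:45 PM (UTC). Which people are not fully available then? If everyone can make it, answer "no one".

Yosef in UTC: 10:30-17:30 (add 4h to convert from UTC-4).
Beatriz in UTC: 11:00-14:45, 15:15-16:15 (add 6h to convert from UTC-6).
Xiulan in UTC: 10:45-14:45, 17:45-18:00 (add 4h to convert from UTC-4).
Farrukh in UTC: 10:00-17:00 (add 6h to convert from UTC-6).
Yosef: free for 14:15-15:45. Beatriz: not fully free for 14:15-15:45. Xiulan: not fully free for 14:15-15:45. Farrukh: free for 14:15-15:45.

Beatriz, Xiulan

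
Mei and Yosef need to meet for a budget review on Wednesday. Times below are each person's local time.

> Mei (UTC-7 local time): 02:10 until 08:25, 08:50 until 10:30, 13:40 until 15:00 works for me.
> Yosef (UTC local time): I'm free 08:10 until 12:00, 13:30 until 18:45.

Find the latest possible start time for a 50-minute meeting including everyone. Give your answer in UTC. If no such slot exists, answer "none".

16:40

Mei in UTC: 09:10-15:25, 15:50-17:30, 20:40-22:00 (add 7h to convert from UTC-7).
Yosef in UTC: 08:10-12:00, 13:30-18:45.
Mei ∩ Yosef: 09:10-12:00, 13:30-15:25, 15:50-17:30.
The last common window of at least 50 minutes is 15:50-17:30; a 50-minute meeting can start as late as 16:40 and still end by 17:30.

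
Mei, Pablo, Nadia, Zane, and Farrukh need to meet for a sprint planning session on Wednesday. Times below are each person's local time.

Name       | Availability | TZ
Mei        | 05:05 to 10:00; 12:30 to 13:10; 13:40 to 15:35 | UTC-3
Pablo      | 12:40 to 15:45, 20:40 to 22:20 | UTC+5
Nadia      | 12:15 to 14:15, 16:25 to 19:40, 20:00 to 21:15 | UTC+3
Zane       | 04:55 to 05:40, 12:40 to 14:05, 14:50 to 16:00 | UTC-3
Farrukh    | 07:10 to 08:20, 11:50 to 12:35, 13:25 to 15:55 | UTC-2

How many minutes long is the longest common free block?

30

Mei in UTC: 08:05-13:00, 15:30-16:10, 16:40-18:35 (add 3h to convert from UTC-3).
Pablo in UTC: 07:40-10:45, 15:40-17:20 (subtract 5h to convert from UTC+5).
Nadia in UTC: 09:15-11:15, 13:25-16:40, 17:00-18:15 (subtract 3h to convert from UTC+3).
Zane in UTC: 07:55-08:40, 15:40-17:05, 17:50-19:00 (add 3h to convert from UTC-3).
Farrukh in UTC: 09:10-10:20, 13:50-14:35, 15:25-17:55 (add 2h to convert from UTC-2).
Mei ∩ Pablo: 08:05-10:45, 15:40-16:10, 16:40-17:20.
Mei ∩ Pablo ∩ Nadia: 09:15-10:45, 15:40-16:10, 17:00-17:20.
Mei ∩ Pablo ∩ Nadia ∩ Zane: 15:40-16:10, 17:00-17:05.
Mei ∩ Pablo ∩ Nadia ∩ Zane ∩ Farrukh: 15:40-16:10, 17:00-17:05.
The longest is 15:40-16:10 at 30 minutes.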